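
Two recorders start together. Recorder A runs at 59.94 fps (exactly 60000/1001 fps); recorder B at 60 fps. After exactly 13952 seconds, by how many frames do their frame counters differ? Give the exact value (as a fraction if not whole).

A emits 60000/1001 × 13952 = 837120000/1001 frames; B emits 60 × 13952 = 837120.
Difference = 837120/1001 frames (≈ 836.2837); B is ahead of A.

837120/1001 frames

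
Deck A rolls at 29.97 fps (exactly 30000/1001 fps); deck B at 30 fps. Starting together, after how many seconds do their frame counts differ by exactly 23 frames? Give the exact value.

23023/30 seconds

The gap grows by |30 − 30000/1001| = 30/1001 frames per second.
Time for a 23-frame gap: 23 ÷ (30/1001) = 23023/30 s.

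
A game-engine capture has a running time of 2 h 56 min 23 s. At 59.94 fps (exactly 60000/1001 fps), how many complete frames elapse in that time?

2 h 56 min 23 s = 10583 s.
Frames = 10583 × 60000/1001 = 634980000/1001 ≈ 634345.6543.
Complete frames: 634345.

634345 frames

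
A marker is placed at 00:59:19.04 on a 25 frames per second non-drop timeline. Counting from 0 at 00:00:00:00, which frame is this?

Total seconds to the label: (0 × 3600 + 59 × 60 + 19) = 3559.
Frame index = 3559 × 25 + 4 = 88979.

88979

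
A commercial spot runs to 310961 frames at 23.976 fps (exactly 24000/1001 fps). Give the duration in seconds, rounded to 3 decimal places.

12969.665 seconds

Running time = 310961 × 1001/24000 = 311271961/24000 s ≈ 12969.665 s.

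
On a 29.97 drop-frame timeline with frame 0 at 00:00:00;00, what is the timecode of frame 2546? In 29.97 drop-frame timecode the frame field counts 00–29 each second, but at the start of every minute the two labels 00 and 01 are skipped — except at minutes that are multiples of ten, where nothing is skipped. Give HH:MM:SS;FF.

Each 10-minute DF block holds 10 × 60 × 30 − 9 × 2 = 17982 frames. 2546 ÷ 17982 → 0 full blocks, remainder 2546.
Within the partial block the first minute is 1800 frames and each further minute 1798, so 1 further minute boundary passed. Total skipped labels = 18 × 0 + 2 × 1 = 2.
Non-drop label index = 2546 + 2 = 2548; at 30 labels/s that is 00:01:24:28, i.e. DF 00:01:24;28.

00:01:24;28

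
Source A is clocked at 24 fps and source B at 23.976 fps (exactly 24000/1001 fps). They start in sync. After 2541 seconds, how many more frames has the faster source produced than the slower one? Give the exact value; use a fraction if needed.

A emits 24 × 2541 = 60984 frames; B emits 24000/1001 × 2541 = 792000/13.
Difference = 792/13 frames (≈ 60.9231); B is behind A.

792/13 frames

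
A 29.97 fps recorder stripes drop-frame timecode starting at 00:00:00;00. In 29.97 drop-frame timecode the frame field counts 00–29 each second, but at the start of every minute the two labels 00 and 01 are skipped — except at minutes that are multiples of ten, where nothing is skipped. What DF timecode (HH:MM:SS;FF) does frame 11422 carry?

Ten DF minutes hold 17982 frames, so frame 11422 lies in block 0 (frames 0–17981) with 11422 frames into that block.
The block's first minute is 1800 frames and the rest 1798 each; 11422 frames reaches minute 6, so 0 × 18 + 6 × 2 = 12 labels have been skipped so far.
Adding those back, label number 11422 + 12 = 11434 at 30 labels/s is 381 s + 4 f = 0 h 6 min 21 s frame 4, i.e. 00:06:21;04.

00:06:21;04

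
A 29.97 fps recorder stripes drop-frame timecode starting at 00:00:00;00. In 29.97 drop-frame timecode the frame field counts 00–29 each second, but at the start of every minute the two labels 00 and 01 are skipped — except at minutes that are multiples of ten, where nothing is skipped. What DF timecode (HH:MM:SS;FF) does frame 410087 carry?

Ten DF minutes hold 17982 frames, so frame 410087 lies in block 22 (frames 395604–413585) with 14483 frames into that block.
The block's first minute is 1800 frames and the rest 1798 each; 14483 frames reaches minute 8, so 22 × 18 + 8 × 2 = 412 labels have been skipped so far.
Adding those back, label number 410087 + 412 = 410499 at 30 labels/s is 13683 s + 9 f = 3 h 48 min 3 s frame 9, i.e. 03:48:03;09.

03:48:03;09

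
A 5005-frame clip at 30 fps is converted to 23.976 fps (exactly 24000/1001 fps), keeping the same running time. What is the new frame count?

Target frames = source frames × (target rate / source rate) = 5005 × (24000/1001)/(30) = 5005 × 800/1001 = 4000.

4000 frames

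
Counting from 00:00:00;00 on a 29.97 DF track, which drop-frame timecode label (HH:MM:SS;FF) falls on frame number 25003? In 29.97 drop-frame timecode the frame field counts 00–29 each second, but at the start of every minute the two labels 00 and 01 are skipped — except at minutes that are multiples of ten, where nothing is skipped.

Ten DF minutes hold 17982 frames, so frame 25003 lies in block 1 (frames 17982–35963) with 7021 frames into that block.
The block's first minute is 1800 frames and the rest 1798 each; 7021 frames reaches minute 3, so 1 × 18 + 3 × 2 = 24 labels have been skipped so far.
Adding those back, label number 25003 + 24 = 25027 at 30 labels/s is 834 s + 7 f = 0 h 13 min 54 s frame 7, i.e. 00:13:54;07.

00:13:54;07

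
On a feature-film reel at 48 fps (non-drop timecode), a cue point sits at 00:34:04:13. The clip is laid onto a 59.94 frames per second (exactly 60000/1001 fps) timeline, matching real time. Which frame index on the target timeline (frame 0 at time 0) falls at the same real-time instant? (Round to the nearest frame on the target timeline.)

Source frame index: (0×3600 + 34×60 + 4) × 48 + 13 = 98125.
Real time: 98125 / (48) = 98125/48 s.
Target frame: (98125/48) × (60000/1001) = 122656250/1001 ≈ 122533.716 → 122534.

frame 122534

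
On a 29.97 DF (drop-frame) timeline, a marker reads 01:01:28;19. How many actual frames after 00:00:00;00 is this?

110549

Complete 10-minute blocks: 6, each 17982 frames → 107892.
Remaining 1 whole minute in the current block: 1800 + 0 × 1798 = 1800 frames.
Within the current minute: 28 × 30 + 19 − 2 = 857 (labels ;00/;01 skipped at this minute). Total = 107892 + 1800 + 857 = 110549.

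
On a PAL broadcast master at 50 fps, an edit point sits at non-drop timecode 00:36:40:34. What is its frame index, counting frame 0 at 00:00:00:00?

110034

Total seconds to the label: (0 × 3600 + 36 × 60 + 40) = 2200.
Frame index = 2200 × 50 + 34 = 110034.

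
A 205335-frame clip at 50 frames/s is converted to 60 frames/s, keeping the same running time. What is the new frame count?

Target frames = source frames × (target rate / source rate) = 205335 × (60)/(50) = 205335 × 6/5 = 246402.

246402 frames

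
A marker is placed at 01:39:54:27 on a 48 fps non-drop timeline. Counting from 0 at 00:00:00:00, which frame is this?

Total seconds to the label: (1 × 3600 + 39 × 60 + 54) = 5994.
Frame index = 5994 × 48 + 27 = 287739.

frame 287739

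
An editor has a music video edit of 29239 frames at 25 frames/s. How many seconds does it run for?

1169.56 seconds

Running time = 29239 / (25) = 1169.56 s.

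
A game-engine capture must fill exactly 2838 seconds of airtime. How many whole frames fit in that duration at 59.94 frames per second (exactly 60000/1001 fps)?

Frames = 2838 × 60000/1001 = 15480000/91 ≈ 170109.8901.
Complete frames: 170109.

170109 frames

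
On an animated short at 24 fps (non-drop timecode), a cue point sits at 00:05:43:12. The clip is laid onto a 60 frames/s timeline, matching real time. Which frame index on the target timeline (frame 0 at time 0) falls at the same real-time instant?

Source frame index: (0×3600 + 5×60 + 43) × 24 + 12 = 8244.
Real time: 8244 / (24) = 687/2 s.
Target frame: (687/2) × (60) = 20610.

frame 20610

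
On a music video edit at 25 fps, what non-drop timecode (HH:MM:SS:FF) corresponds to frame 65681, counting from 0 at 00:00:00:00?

00:43:47:06

65681 ÷ 25 = 2627 full seconds, remainder 6 frames.
2627 s = 0 h 43 min 47 s.
Timecode: 00:43:47:06.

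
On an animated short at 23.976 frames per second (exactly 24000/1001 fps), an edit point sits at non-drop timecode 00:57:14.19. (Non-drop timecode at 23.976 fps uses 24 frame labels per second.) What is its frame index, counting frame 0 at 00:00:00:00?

82435

Total seconds to the label: (0 × 3600 + 57 × 60 + 14) = 3434.
Frame index = 3434 × 24 + 19 = 82435.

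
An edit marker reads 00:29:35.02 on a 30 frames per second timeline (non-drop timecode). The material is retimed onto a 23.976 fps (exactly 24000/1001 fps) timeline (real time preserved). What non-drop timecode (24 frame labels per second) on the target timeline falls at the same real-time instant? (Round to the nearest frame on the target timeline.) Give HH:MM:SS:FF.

00:29:33:07

Source frame index: (0×3600 + 29×60 + 35) × 30 + 2 = 53252.
Real time: 53252 / (30) = 26626/15 s.
Target frame: (26626/15) × (24000/1001) = 42601600/1001 ≈ 42559.041 → 42559.
At 24 labels/s: frame 42559 → 00:29:33:07.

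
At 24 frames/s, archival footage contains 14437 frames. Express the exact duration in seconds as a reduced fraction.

Running time = 14437 ÷ (24) = 14437 × 1/24 = 14437/24 s.

14437/24 seconds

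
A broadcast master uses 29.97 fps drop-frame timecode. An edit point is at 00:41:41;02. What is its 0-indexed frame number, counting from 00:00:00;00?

As if non-drop at 30 labels/s: (0 × 3600 + 41 × 60 + 41) × 30 + 2 = 75032.
Minute boundaries passed: 41; those not divisible by 10: 41 − 4 = 37; dropped labels = 2 × 37 = 74.
Actual frame index = 75032 − 74 = 74958.

74958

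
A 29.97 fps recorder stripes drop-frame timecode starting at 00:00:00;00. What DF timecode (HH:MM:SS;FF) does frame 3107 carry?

00:01:43;19

Each 10-minute DF block holds 10 × 60 × 30 − 9 × 2 = 17982 frames. 3107 ÷ 17982 → 0 full blocks, remainder 3107.
Within the partial block the first minute is 1800 frames and each further minute 1798, so 1 further minute boundary passed. Total skipped labels = 18 × 0 + 2 × 1 = 2.
Non-drop label index = 3107 + 2 = 3109; at 30 labels/s that is 00:01:43:19, i.e. DF 00:01:43;19.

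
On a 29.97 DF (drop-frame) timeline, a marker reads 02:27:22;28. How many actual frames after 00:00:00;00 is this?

Complete 10-minute blocks: 14, each 17982 frames → 251748.
Remaining 7 whole minutes in the current block: 1800 + 6 × 1798 = 12588 frames.
Within the current minute: 22 × 30 + 28 − 2 = 686 (labels ;00/;01 skipped at this minute). Total = 251748 + 12588 + 686 = 265022.

265022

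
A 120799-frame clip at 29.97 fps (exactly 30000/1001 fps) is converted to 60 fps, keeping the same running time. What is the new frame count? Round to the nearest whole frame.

241840 frames

Frames at target rate = 120799 × (60) / (30000/1001) = 120919799/500 ≈ 241839.598.
Nearest whole frame: 241840.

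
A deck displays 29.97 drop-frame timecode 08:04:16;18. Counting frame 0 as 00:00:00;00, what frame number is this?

870826

As if non-drop at 30 labels/s: (8 × 3600 + 4 × 60 + 16) × 30 + 18 = 871698.
Minute boundaries passed: 484; those not divisible by 10: 484 − 48 = 436; dropped labels = 2 × 436 = 872.
Actual frame index = 871698 − 872 = 870826.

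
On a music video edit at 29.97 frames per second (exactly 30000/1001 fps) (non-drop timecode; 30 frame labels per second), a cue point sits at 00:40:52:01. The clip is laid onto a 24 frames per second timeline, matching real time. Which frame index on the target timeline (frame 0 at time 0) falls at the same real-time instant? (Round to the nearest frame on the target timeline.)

Source frame index: (0×3600 + 40×60 + 52) × 30 + 1 = 73561.
Real time: 73561 / (30000/1001) = 73634561/30000 s.
Target frame: (73634561/30000) × (24) = 73634561/1250 ≈ 58907.649 → 58908.

frame 58908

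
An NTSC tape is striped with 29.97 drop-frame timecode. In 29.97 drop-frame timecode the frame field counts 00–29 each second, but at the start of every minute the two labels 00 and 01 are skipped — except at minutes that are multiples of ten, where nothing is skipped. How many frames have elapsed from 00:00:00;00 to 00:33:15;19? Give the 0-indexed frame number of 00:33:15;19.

Complete 10-minute blocks: 3, each 17982 frames → 53946.
Remaining 3 whole minutes in the current block: 1800 + 2 × 1798 = 5396 frames.
Within the current minute: 15 × 30 + 19 − 2 = 467 (labels ;00/;01 skipped at this minute). Total = 53946 + 5396 + 467 = 59809.

59809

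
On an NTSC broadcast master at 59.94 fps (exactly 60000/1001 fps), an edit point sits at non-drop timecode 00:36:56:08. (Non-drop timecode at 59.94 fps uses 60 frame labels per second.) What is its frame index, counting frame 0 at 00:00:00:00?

frame 132968

Total seconds to the label: (0 × 3600 + 36 × 60 + 56) = 2216.
Frame index = 2216 × 60 + 8 = 132968.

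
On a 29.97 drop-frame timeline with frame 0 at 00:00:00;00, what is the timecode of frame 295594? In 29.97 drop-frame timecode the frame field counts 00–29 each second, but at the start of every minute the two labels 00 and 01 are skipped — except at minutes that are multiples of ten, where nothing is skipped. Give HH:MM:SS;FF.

02:44:23;00

Each 10-minute DF block holds 10 × 60 × 30 − 9 × 2 = 17982 frames. 295594 ÷ 17982 → 16 full blocks, remainder 7882.
Within the partial block the first minute is 1800 frames and each further minute 1798, so 4 further minute boundaries passed. Total skipped labels = 18 × 16 + 2 × 4 = 296.
Non-drop label index = 295594 + 296 = 295890; at 30 labels/s that is 02:44:23:00, i.e. DF 02:44:23;00.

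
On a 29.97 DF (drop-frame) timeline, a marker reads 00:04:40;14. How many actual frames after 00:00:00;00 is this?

Complete 10-minute blocks: 0, each 17982 frames → 0.
Remaining 4 whole minutes in the current block: 1800 + 3 × 1798 = 7194 frames.
Within the current minute: 40 × 30 + 14 − 2 = 1212 (labels ;00/;01 skipped at this minute). Total = 0 + 7194 + 1212 = 8406.

8406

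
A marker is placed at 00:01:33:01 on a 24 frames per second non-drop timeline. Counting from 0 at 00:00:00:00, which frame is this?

Total seconds to the label: (0 × 3600 + 1 × 60 + 33) = 93.
Frame index = 93 × 24 + 1 = 2233.

frame 2233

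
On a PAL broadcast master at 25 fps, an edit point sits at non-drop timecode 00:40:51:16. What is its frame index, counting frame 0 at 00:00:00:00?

Total seconds to the label: (0 × 3600 + 40 × 60 + 51) = 2451.
Frame index = 2451 × 25 + 16 = 61291.

61291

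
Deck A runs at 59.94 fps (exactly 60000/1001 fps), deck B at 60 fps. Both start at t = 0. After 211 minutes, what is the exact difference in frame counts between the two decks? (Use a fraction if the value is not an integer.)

211 min = 12660 s.
A emits 60000/1001 × 12660 = 759600000/1001 frames; B emits 60 × 12660 = 759600.
Difference = 759600/1001 frames (≈ 758.8412); B is ahead of A.

759600/1001 frames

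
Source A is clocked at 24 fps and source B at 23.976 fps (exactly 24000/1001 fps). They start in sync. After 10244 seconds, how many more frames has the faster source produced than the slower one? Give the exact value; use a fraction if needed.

A emits 24 × 10244 = 245856 frames; B emits 24000/1001 × 10244 = 18912000/77.
Difference = 18912/77 frames (≈ 245.6104); B is behind A.

18912/77 frames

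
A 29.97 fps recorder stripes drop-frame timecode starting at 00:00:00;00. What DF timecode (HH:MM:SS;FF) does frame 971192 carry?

Each 10-minute DF block holds 10 × 60 × 30 − 9 × 2 = 17982 frames. 971192 ÷ 17982 → 54 full blocks, remainder 164.
Within the partial block the first minute is 1800 frames and each further minute 1798, so 0 further minute boundaries passed. Total skipped labels = 18 × 54 + 2 × 0 = 972.
Non-drop label index = 971192 + 972 = 972164; at 30 labels/s that is 09:00:05:14, i.e. DF 09:00:05;14.

09:00:05;14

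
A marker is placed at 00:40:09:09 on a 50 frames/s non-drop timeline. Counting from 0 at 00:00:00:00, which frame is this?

120459

Total seconds to the label: (0 × 3600 + 40 × 60 + 9) = 2409.
Frame index = 2409 × 50 + 9 = 120459.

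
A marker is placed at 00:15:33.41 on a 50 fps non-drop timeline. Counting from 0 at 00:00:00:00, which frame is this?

Total seconds to the label: (0 × 3600 + 15 × 60 + 33) = 933.
Frame index = 933 × 50 + 41 = 46691.

46691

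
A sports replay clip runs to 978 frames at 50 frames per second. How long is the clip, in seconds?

19.56 seconds

Running time = 978 / (50) = 19.56 s.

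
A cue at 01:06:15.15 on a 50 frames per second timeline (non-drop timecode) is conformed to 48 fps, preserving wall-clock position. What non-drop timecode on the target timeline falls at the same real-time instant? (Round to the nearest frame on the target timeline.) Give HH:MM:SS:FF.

Source frame index: (1×3600 + 6×60 + 15) × 50 + 15 = 198765.
Real time: 198765 / (50) = 39753/10 s.
Target frame: (39753/10) × (48) = 954072/5 ≈ 190814.400 → 190814.
At 48 labels/s: frame 190814 → 01:06:15:14.

01:06:15:14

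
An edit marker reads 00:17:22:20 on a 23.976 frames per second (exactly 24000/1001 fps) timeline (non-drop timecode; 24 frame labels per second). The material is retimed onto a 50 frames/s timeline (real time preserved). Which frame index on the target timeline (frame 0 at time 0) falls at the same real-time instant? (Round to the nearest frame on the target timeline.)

frame 52194

Source frame index: (0×3600 + 17×60 + 22) × 24 + 20 = 25028.
Real time: 25028 / (24000/1001) = 6263257/6000 s.
Target frame: (6263257/6000) × (50) = 6263257/120 ≈ 52193.808 → 52194.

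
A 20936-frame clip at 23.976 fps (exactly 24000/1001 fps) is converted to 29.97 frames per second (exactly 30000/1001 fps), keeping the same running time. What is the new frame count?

Target frames = source frames × (target rate / source rate) = 20936 × (30000/1001)/(24000/1001) = 20936 × 5/4 = 26170.

26170 frames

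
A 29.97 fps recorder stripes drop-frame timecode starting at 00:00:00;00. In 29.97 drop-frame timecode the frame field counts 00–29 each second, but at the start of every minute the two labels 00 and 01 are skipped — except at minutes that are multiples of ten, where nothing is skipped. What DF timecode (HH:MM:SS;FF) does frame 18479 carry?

00:10:16;17

Ten DF minutes hold 17982 frames, so frame 18479 lies in block 1 (frames 17982–35963) with 497 frames into that block.
The block's first minute is 1800 frames and the rest 1798 each; 497 frames reaches minute 0, so 1 × 18 + 0 × 2 = 18 labels have been skipped so far.
Adding those back, label number 18479 + 18 = 18497 at 30 labels/s is 616 s + 17 f = 0 h 10 min 16 s frame 17, i.e. 00:10:16;17.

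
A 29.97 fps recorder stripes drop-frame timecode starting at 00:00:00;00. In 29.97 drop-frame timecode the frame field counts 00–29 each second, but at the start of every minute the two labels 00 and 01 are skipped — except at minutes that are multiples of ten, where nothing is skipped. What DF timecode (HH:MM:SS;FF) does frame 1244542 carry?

Ten DF minutes hold 17982 frames, so frame 1244542 lies in block 69 (frames 1240758–1258739) with 3784 frames into that block.
The block's first minute is 1800 frames and the rest 1798 each; 3784 frames reaches minute 2, so 69 × 18 + 2 × 2 = 1246 labels have been skipped so far.
Adding those back, label number 1244542 + 1246 = 1245788 at 30 labels/s is 41526 s + 8 f = 11 h 32 min 6 s frame 8, i.e. 11:32:06;08.

11:32:06;08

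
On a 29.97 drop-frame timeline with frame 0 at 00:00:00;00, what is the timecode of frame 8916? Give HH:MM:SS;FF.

Ten DF minutes hold 17982 frames, so frame 8916 lies in block 0 (frames 0–17981) with 8916 frames into that block.
The block's first minute is 1800 frames and the rest 1798 each; 8916 frames reaches minute 4, so 0 × 18 + 4 × 2 = 8 labels have been skipped so far.
Adding those back, label number 8916 + 8 = 8924 at 30 labels/s is 297 s + 14 f = 0 h 4 min 57 s frame 14, i.e. 00:04:57;14.

00:04:57;14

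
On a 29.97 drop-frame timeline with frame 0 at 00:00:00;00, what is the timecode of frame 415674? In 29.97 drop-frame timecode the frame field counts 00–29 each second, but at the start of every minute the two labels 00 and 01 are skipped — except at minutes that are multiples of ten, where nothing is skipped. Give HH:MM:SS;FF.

03:51:09;20

Ten DF minutes hold 17982 frames, so frame 415674 lies in block 23 (frames 413586–431567) with 2088 frames into that block.
The block's first minute is 1800 frames and the rest 1798 each; 2088 frames reaches minute 1, so 23 × 18 + 1 × 2 = 416 labels have been skipped so far.
Adding those back, label number 415674 + 416 = 416090 at 30 labels/s is 13869 s + 20 f = 3 h 51 min 9 s frame 20, i.e. 03:51:09;20.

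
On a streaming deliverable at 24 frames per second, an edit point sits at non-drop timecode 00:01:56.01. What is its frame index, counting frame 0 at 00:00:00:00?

frame 2785

Total seconds to the label: (0 × 3600 + 1 × 60 + 56) = 116.
Frame index = 116 × 24 + 1 = 2785.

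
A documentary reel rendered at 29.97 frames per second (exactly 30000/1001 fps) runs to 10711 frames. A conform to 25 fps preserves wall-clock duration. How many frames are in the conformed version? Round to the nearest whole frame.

Frames at target rate = 10711 × (25) / (30000/1001) = 10721711/1200 ≈ 8934.759.
Nearest whole frame: 8935.

8935 frames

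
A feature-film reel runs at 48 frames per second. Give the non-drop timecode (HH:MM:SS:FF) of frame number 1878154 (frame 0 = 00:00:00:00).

10:52:08:10

1878154 ÷ 48 = 39128 full seconds, remainder 10 frames.
39128 s = 10 h 52 min 8 s.
Timecode: 10:52:08:10.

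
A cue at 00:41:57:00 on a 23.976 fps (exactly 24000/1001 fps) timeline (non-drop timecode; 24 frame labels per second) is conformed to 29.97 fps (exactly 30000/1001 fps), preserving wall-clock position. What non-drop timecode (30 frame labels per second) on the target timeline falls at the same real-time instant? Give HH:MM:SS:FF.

Source frame index: (0×3600 + 41×60 + 57) × 24 + 0 = 60408.
Real time: 60408 / (24000/1001) = 2519517/1000 s.
Target frame: (2519517/1000) × (30000/1001) = 75510.
At 30 labels/s: frame 75510 → 00:41:57:00.

00:41:57:00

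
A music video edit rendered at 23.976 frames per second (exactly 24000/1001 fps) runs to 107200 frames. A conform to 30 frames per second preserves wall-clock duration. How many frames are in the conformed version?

134134 frames

Target frames = source frames × (target rate / source rate) = 107200 × (30)/(24000/1001) = 107200 × 1001/800 = 134134.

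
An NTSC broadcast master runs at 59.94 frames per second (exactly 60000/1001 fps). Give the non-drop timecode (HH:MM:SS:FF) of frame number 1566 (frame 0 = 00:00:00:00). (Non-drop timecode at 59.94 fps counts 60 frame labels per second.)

00:00:26:06

1566 ÷ 60 = 26 full seconds, remainder 6 frames.
26 s = 0 h 0 min 26 s.
Timecode: 00:00:26:06.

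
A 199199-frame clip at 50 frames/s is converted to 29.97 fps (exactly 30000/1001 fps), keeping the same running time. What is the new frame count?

119400 frames

Target frames = source frames × (target rate / source rate) = 199199 × (30000/1001)/(50) = 199199 × 600/1001 = 119400.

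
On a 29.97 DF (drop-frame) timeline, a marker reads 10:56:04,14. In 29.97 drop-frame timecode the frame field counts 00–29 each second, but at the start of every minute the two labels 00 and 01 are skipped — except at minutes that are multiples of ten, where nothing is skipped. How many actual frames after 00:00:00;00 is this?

1179752

As if non-drop at 30 labels/s: (10 × 3600 + 56 × 60 + 4) × 30 + 14 = 1180934.
Minute boundaries passed: 656; those not divisible by 10: 656 − 65 = 591; dropped labels = 2 × 591 = 1182.
Actual frame index = 1180934 − 1182 = 1179752.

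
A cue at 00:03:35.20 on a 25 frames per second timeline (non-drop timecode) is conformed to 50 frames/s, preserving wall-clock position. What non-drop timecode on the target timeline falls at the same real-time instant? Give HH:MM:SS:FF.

00:03:35:40

Source frame index: (0×3600 + 3×60 + 35) × 25 + 20 = 5395.
Real time: 5395 / (25) = 1079/5 s.
Target frame: (1079/5) × (50) = 10790.
At 50 labels/s: frame 10790 → 00:03:35:40.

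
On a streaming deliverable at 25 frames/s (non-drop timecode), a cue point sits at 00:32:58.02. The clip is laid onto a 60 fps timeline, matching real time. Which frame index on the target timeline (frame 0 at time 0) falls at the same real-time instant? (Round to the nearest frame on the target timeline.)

Source frame index: (0×3600 + 32×60 + 58) × 25 + 2 = 49452.
Real time: 49452 / (25) = 49452/25 s.
Target frame: (49452/25) × (60) = 593424/5 ≈ 118684.800 → 118685.

frame 118685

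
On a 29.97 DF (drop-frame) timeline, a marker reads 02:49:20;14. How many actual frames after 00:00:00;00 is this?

304508

As if non-drop at 30 labels/s: (2 × 3600 + 49 × 60 + 20) × 30 + 14 = 304814.
Minute boundaries passed: 169; those not divisible by 10: 169 − 16 = 153; dropped labels = 2 × 153 = 306.
Actual frame index = 304814 − 306 = 304508.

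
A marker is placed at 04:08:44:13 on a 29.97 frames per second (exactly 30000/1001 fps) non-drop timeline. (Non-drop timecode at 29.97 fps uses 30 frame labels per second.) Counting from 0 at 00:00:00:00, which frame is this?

447733

Total seconds to the label: (4 × 3600 + 8 × 60 + 44) = 14924.
Frame index = 14924 × 30 + 13 = 447733.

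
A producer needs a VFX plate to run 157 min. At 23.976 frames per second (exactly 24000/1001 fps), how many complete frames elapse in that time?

157 min = 9420 s.
Frames = 9420 × 24000/1001 = 226080000/1001 ≈ 225854.1459.
Complete frames: 225854.

225854 frames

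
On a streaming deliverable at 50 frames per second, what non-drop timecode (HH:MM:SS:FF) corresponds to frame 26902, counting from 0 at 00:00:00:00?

00:08:58:02

26902 ÷ 50 = 538 full seconds, remainder 2 frames.
538 s = 0 h 8 min 58 s.
Timecode: 00:08:58:02.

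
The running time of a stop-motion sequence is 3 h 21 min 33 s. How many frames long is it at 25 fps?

302325 frames

3 h 21 min 33 s = 12093 s.
Frames = 12093 × 25 = 302325.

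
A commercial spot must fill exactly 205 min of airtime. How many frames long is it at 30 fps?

205 min = 12300 s.
Frames = 12300 × 30 = 369000.

369000 frames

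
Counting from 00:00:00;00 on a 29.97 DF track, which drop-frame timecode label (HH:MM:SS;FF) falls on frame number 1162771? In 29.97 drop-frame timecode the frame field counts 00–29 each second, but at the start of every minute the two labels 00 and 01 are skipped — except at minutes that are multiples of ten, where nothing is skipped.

10:46:37;25

Each 10-minute DF block holds 10 × 60 × 30 − 9 × 2 = 17982 frames. 1162771 ÷ 17982 → 64 full blocks, remainder 11923.
Within the partial block the first minute is 1800 frames and each further minute 1798, so 6 further minute boundaries passed. Total skipped labels = 18 × 64 + 2 × 6 = 1164.
Non-drop label index = 1162771 + 1164 = 1163935; at 30 labels/s that is 10:46:37:25, i.e. DF 10:46:37;25.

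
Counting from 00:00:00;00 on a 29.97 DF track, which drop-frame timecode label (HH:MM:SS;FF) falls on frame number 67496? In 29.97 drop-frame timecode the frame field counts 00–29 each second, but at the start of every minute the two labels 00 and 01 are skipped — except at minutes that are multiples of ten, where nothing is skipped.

Ten DF minutes hold 17982 frames, so frame 67496 lies in block 3 (frames 53946–71927) with 13550 frames into that block.
The block's first minute is 1800 frames and the rest 1798 each; 13550 frames reaches minute 7, so 3 × 18 + 7 × 2 = 68 labels have been skipped so far.
Adding those back, label number 67496 + 68 = 67564 at 30 labels/s is 2252 s + 4 f = 0 h 37 min 32 s frame 4, i.e. 00:37:32;04.

00:37:32;04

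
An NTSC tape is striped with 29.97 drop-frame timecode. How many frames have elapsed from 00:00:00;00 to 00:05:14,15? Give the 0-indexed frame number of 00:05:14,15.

Complete 10-minute blocks: 0, each 17982 frames → 0.
Remaining 5 whole minutes in the current block: 1800 + 4 × 1798 = 8992 frames.
Within the current minute: 14 × 30 + 15 − 2 = 433 (labels ;00/;01 skipped at this minute). Total = 0 + 8992 + 433 = 9425.

9425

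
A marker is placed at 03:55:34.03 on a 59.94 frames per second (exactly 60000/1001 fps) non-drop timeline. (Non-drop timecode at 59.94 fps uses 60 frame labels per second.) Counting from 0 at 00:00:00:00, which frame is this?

848043

Total seconds to the label: (3 × 3600 + 55 × 60 + 34) = 14134.
Frame index = 14134 × 60 + 3 = 848043.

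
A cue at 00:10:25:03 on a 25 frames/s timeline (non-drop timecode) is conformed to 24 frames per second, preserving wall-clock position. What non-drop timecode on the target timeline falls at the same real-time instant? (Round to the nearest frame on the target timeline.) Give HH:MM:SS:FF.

00:10:25:03

Source frame index: (0×3600 + 10×60 + 25) × 25 + 3 = 15628.
Real time: 15628 / (25) = 15628/25 s.
Target frame: (15628/25) × (24) = 375072/25 ≈ 15002.880 → 15003.
At 24 labels/s: frame 15003 → 00:10:25:03.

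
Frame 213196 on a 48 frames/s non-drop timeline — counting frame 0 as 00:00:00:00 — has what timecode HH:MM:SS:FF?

01:14:01:28

213196 ÷ 48 = 4441 full seconds, remainder 28 frames.
4441 s = 1 h 14 min 1 s.
Timecode: 01:14:01:28.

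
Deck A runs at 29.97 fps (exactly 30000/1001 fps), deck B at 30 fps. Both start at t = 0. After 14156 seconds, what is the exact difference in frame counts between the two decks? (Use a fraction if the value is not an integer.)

A emits 30000/1001 × 14156 = 424680000/1001 frames; B emits 30 × 14156 = 424680.
Difference = 424680/1001 frames (≈ 424.2557); B is ahead of A.

424680/1001 frames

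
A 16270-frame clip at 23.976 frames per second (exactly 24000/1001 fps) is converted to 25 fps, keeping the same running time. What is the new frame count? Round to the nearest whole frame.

16965 frames

Frames at target rate = 16270 × (25) / (24000/1001) = 1628627/96 ≈ 16964.865.
Nearest whole frame: 16965.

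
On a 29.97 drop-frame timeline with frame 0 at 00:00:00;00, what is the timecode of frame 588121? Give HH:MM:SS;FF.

05:27:03;21

Each 10-minute DF block holds 10 × 60 × 30 − 9 × 2 = 17982 frames. 588121 ÷ 17982 → 32 full blocks, remainder 12697.
Within the partial block the first minute is 1800 frames and each further minute 1798, so 7 further minute boundaries passed. Total skipped labels = 18 × 32 + 2 × 7 = 590.
Non-drop label index = 588121 + 590 = 588711; at 30 labels/s that is 05:27:03:21, i.e. DF 05:27:03;21.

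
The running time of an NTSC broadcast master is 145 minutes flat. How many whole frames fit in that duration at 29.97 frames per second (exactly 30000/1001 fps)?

260739 frames

145 min = 8700 s.
Frames = 8700 × 30000/1001 = 261000000/1001 ≈ 260739.2607.
Complete frames: 260739.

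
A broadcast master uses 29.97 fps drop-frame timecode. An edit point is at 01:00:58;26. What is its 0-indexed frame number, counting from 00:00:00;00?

109658

Complete 10-minute blocks: 6, each 17982 frames → 107892.
Remaining 0 whole minutes in the current block: 0 frames.
Within the current minute: 58 × 30 + 26 = 1766. Total = 107892 + 0 + 1766 = 109658.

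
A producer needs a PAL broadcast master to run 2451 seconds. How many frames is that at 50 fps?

122550 frames

Frames = 2451 × 50 = 122550.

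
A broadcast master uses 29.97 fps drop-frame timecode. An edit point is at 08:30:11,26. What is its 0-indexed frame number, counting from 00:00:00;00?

Complete 10-minute blocks: 51, each 17982 frames → 917082.
Remaining 0 whole minutes in the current block: 0 frames.
Within the current minute: 11 × 30 + 26 = 356. Total = 917082 + 0 + 356 = 917438.

917438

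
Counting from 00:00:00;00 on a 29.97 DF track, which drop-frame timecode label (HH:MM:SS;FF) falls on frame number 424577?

Each 10-minute DF block holds 10 × 60 × 30 − 9 × 2 = 17982 frames. 424577 ÷ 17982 → 23 full blocks, remainder 10991.
Within the partial block the first minute is 1800 frames and each further minute 1798, so 6 further minute boundaries passed. Total skipped labels = 18 × 23 + 2 × 6 = 426.
Non-drop label index = 424577 + 426 = 425003; at 30 labels/s that is 03:56:06:23, i.e. DF 03:56:06;23.

03:56:06;23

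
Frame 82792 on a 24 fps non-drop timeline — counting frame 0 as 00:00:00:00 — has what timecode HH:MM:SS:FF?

82792 ÷ 24 = 3449 full seconds, remainder 16 frames.
3449 s = 0 h 57 min 29 s.
Timecode: 00:57:29:16.

00:57:29:16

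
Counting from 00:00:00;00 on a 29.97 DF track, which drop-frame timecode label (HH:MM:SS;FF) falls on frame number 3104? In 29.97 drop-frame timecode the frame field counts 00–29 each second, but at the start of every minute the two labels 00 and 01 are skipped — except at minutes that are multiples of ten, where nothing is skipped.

Each 10-minute DF block holds 10 × 60 × 30 − 9 × 2 = 17982 frames. 3104 ÷ 17982 → 0 full blocks, remainder 3104.
Within the partial block the first minute is 1800 frames and each further minute 1798, so 1 further minute boundary passed. Total skipped labels = 18 × 0 + 2 × 1 = 2.
Non-drop label index = 3104 + 2 = 3106; at 30 labels/s that is 00:01:43:16, i.e. DF 00:01:43;16.

00:01:43;16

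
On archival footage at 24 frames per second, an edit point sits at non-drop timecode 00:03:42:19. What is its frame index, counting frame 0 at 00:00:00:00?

5347

Total seconds to the label: (0 × 3600 + 3 × 60 + 42) = 222.
Frame index = 222 × 24 + 19 = 5347.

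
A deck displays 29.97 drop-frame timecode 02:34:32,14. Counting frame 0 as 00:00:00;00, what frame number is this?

277896

Complete 10-minute blocks: 15, each 17982 frames → 269730.
Remaining 4 whole minutes in the current block: 1800 + 3 × 1798 = 7194 frames.
Within the current minute: 32 × 30 + 14 − 2 = 972 (labels ;00/;01 skipped at this minute). Total = 269730 + 7194 + 972 = 277896.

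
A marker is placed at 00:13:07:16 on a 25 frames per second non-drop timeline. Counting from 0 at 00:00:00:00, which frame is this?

Total seconds to the label: (0 × 3600 + 13 × 60 + 7) = 787.
Frame index = 787 × 25 + 16 = 19691.

frame 19691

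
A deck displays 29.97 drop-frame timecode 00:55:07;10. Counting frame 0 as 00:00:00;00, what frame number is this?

Complete 10-minute blocks: 5, each 17982 frames → 89910.
Remaining 5 whole minutes in the current block: 1800 + 4 × 1798 = 8992 frames.
Within the current minute: 7 × 30 + 10 − 2 = 218 (labels ;00/;01 skipped at this minute). Total = 89910 + 8992 + 218 = 99120.

99120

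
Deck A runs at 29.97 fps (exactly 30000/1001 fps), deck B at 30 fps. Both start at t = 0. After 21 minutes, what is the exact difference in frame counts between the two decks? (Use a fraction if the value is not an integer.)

5400/143 frames

21 min = 1260 s.
A emits 30000/1001 × 1260 = 5400000/143 frames; B emits 30 × 1260 = 37800.
Difference = 5400/143 frames (≈ 37.7622); B is ahead of A.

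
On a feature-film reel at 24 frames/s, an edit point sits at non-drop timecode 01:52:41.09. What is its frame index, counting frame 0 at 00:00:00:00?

Total seconds to the label: (1 × 3600 + 52 × 60 + 41) = 6761.
Frame index = 6761 × 24 + 9 = 162273.

frame 162273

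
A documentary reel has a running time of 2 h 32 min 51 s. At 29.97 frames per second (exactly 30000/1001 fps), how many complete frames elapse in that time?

2 h 32 min 51 s = 9171 s.
Frames = 9171 × 30000/1001 = 275130000/1001 ≈ 274855.1449.
Complete frames: 274855.

274855 frames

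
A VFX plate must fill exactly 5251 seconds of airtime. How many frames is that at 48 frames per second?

252048 frames

Frames = 5251 × 48 = 252048.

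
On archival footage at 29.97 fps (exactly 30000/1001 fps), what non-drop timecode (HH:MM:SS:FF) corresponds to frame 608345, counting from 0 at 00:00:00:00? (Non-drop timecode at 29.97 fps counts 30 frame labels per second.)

05:37:58:05

608345 ÷ 30 = 20278 full seconds, remainder 5 frames.
20278 s = 5 h 37 min 58 s.
Timecode: 05:37:58:05.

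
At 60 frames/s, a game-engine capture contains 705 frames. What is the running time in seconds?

11.75 seconds

Running time = 705 / (60) = 11.75 s.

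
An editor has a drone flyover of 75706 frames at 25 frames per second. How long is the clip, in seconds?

Running time = 75706 / (25) = 3028.24 s.

3028.24 seconds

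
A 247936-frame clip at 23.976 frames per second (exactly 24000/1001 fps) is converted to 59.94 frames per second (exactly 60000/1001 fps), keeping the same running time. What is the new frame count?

619840 frames

Frames at target rate = 247936 × (60000/1001) / (24000/1001) = 619840.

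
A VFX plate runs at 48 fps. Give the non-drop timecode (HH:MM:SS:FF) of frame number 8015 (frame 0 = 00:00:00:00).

8015 ÷ 48 = 166 full seconds, remainder 47 frames.
166 s = 0 h 2 min 46 s.
Timecode: 00:02:46:47.

00:02:46:47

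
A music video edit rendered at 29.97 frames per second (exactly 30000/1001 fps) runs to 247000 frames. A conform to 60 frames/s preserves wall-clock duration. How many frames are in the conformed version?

Target frames = source frames × (target rate / source rate) = 247000 × (60)/(30000/1001) = 247000 × 1001/500 = 494494.

494494 frames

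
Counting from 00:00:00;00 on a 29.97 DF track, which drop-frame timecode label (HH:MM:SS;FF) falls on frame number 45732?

00:25:25;28

Ten DF minutes hold 17982 frames, so frame 45732 lies in block 2 (frames 35964–53945) with 9768 frames into that block.
The block's first minute is 1800 frames and the rest 1798 each; 9768 frames reaches minute 5, so 2 × 18 + 5 × 2 = 46 labels have been skipped so far.
Adding those back, label number 45732 + 46 = 45778 at 30 labels/s is 1525 s + 28 f = 0 h 25 min 25 s frame 28, i.e. 00:25:25;28.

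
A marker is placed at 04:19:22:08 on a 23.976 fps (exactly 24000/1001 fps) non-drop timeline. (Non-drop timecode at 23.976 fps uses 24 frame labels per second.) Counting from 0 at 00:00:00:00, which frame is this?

Total seconds to the label: (4 × 3600 + 19 × 60 + 22) = 15562.
Frame index = 15562 × 24 + 8 = 373496.

373496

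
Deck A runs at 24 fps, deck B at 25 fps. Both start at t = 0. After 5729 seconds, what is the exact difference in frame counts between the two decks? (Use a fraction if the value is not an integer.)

A emits 24 × 5729 = 137496 frames; B emits 25 × 5729 = 143225.
Difference = 5729 frames; B is ahead of A.

5729 frames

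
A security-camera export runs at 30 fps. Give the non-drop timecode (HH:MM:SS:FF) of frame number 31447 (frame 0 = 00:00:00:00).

31447 ÷ 30 = 1048 full seconds, remainder 7 frames.
1048 s = 0 h 17 min 28 s.
Timecode: 00:17:28:07.

00:17:28:07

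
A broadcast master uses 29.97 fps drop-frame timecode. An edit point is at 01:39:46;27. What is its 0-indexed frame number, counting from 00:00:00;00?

179427

Complete 10-minute blocks: 9, each 17982 frames → 161838.
Remaining 9 whole minutes in the current block: 1800 + 8 × 1798 = 16184 frames.
Within the current minute: 46 × 30 + 27 − 2 = 1405 (labels ;00/;01 skipped at this minute). Total = 161838 + 16184 + 1405 = 179427.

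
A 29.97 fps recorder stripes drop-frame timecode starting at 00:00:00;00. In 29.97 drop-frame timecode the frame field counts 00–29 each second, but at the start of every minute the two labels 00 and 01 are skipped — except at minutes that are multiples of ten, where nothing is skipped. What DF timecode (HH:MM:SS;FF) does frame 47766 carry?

00:26:33;24

Ten DF minutes hold 17982 frames, so frame 47766 lies in block 2 (frames 35964–53945) with 11802 frames into that block.
The block's first minute is 1800 frames and the rest 1798 each; 11802 frames reaches minute 6, so 2 × 18 + 6 × 2 = 48 labels have been skipped so far.
Adding those back, label number 47766 + 48 = 47814 at 30 labels/s is 1593 s + 24 f = 0 h 26 min 33 s frame 24, i.e. 00:26:33;24.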